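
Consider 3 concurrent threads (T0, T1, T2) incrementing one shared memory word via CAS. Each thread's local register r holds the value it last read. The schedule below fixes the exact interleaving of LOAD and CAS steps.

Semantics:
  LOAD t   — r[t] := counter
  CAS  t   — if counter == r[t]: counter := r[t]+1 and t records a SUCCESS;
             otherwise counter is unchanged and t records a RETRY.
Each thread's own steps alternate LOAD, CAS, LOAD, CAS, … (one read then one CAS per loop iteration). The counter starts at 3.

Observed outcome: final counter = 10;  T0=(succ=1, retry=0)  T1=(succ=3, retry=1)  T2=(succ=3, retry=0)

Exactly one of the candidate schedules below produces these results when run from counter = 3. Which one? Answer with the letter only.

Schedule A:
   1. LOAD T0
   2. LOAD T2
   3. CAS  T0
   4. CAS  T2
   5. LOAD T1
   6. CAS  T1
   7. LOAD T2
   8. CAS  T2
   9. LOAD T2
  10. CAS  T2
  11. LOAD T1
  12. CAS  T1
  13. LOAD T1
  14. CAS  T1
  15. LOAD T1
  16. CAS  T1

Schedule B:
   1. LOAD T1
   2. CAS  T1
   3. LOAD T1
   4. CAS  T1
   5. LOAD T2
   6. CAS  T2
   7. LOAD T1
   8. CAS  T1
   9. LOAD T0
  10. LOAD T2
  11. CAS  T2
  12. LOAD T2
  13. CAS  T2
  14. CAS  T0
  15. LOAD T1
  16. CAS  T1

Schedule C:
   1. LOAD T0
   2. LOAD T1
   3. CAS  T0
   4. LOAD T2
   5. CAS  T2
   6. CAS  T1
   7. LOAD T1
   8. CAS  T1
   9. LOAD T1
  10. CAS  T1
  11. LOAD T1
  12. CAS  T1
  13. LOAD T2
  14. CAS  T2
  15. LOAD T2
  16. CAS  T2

C

Run C:
[1] T0.load  rd  (counter 3, T0.r 3)
[2] T1.load  rd  (counter 3, T1.r 3)
[3] T0.cas  hit  (counter 4, T0.r 3)
[4] T2.load  rd  (counter 4, T2.r 4)
[5] T2.cas  hit  (counter 5, T2.r 4)
[6] T1.cas  miss  (counter 5, T1.r 3)
[7] T1.load  rd  (counter 5, T1.r 5)
[8] T1.cas  hit  (counter 6, T1.r 5)
[9] T1.load  rd  (counter 6, T1.r 6)
[10] T1.cas  hit  (counter 7, T1.r 6)
[11] T1.load  rd  (counter 7, T1.r 7)
[12] T1.cas  hit  (counter 8, T1.r 7)
[13] T2.load  rd  (counter 8, T2.r 8)
[14] T2.cas  hit  (counter 9, T2.r 8)
[15] T2.load  rd  (counter 9, T2.r 9)
[16] T2.cas  hit  (counter 10, T2.r 9)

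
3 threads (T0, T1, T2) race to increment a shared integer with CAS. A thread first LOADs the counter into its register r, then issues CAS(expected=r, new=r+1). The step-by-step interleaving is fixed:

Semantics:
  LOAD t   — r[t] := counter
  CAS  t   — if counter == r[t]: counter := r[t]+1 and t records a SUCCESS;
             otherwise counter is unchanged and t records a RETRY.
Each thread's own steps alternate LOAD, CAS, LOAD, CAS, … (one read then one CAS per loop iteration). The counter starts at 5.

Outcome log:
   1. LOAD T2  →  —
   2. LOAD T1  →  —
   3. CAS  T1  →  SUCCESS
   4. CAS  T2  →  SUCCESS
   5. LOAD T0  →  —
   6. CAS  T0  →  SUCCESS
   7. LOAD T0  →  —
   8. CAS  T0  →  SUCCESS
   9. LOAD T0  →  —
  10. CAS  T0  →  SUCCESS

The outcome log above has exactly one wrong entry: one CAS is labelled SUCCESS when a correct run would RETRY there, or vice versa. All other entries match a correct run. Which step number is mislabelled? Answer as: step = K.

Reference trace:
#1 T2 reads 5
#2 T1 reads 5
#3 T1 CAS(5→6) writes; counter now 6
#4 T2 CAS(5→6) fails; counter now 6
#5 T0 reads 6
#6 T0 CAS(6→7) writes; counter now 7
#7 T0 reads 7
#8 T0 CAS(7→8) writes; counter now 8
#9 T0 reads 8
#10 T0 CAS(8→9) writes; counter now 9
Flip is step 4.

step = 4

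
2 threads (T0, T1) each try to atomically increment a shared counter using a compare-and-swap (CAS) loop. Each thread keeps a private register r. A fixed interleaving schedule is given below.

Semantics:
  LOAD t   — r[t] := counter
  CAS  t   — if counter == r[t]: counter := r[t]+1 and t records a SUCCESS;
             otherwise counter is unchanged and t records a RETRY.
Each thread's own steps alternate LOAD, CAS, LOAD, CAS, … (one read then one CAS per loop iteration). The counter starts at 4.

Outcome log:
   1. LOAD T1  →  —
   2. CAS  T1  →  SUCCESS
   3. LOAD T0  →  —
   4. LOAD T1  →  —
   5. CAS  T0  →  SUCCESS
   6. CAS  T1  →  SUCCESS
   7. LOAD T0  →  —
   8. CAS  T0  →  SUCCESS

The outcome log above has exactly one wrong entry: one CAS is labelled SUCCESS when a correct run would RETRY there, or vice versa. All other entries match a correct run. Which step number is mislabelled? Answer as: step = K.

Reference trace:
#1 T1 reads 4
#2 T1 CAS(4→5) writes; counter now 5
#3 T0 reads 5
#4 T1 reads 5
#5 T0 CAS(5→6) writes; counter now 6
#6 T1 CAS(5→6) fails; counter now 6
#7 T0 reads 6
#8 T0 CAS(6→7) writes; counter now 7
Log disagrees first at step 6.

step = 6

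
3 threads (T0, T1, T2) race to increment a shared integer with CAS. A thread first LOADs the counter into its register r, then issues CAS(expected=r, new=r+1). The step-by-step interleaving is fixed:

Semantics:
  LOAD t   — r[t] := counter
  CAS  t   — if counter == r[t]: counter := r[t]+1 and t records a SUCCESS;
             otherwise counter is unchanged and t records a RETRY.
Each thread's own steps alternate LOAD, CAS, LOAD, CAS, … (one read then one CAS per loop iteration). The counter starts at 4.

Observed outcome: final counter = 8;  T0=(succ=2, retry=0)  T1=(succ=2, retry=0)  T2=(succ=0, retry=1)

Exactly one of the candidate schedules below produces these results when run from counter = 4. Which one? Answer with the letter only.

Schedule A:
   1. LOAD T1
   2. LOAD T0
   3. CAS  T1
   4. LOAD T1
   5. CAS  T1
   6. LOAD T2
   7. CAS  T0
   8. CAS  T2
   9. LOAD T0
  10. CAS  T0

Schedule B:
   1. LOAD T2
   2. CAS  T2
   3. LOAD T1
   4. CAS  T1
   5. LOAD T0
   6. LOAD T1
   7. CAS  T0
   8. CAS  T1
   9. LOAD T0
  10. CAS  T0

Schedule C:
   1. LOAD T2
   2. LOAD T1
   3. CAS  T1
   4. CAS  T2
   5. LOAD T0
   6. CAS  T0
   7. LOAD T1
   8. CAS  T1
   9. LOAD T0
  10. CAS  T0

C

Run C:
step 1: T2 LOAD ⇒ load; ctr=4 reg=4
step 2: T1 LOAD ⇒ load; ctr=4 reg=4
step 3: T1 CAS ⇒ ok; ctr=5 reg=4
step 4: T2 CAS ⇒ retry; ctr=5 reg=4
step 5: T0 LOAD ⇒ load; ctr=5 reg=5
step 6: T0 CAS ⇒ ok; ctr=6 reg=5
step 7: T1 LOAD ⇒ load; ctr=6 reg=6
step 8: T1 CAS ⇒ ok; ctr=7 reg=6
step 9: T0 LOAD ⇒ load; ctr=7 reg=7
step 10: T0 CAS ⇒ ok; ctr=8 reg=7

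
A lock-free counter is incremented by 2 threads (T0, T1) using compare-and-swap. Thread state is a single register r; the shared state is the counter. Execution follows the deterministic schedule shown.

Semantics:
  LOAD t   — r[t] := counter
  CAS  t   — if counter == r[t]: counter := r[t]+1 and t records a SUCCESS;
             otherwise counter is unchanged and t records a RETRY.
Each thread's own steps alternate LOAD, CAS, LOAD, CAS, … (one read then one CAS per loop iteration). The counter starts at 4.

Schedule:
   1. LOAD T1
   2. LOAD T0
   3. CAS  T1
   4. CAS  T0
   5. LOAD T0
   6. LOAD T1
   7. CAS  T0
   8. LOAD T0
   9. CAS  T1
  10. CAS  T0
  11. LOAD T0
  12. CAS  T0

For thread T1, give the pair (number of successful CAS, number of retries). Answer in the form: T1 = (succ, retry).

1. LOAD T1 → mem=4 r[T1]=4 [LOAD]
2. LOAD T0 → mem=4 r[T0]=4 [LOAD]
3. CAS T1 → mem=5 r[T1]=4 [OK]
4. CAS T0 → mem=5 r[T0]=4 [RETRY]
5. LOAD T0 → mem=5 r[T0]=5 [LOAD]
6. LOAD T1 → mem=5 r[T1]=5 [LOAD]
7. CAS T0 → mem=6 r[T0]=5 [OK]
8. LOAD T0 → mem=6 r[T0]=6 [LOAD]
9. CAS T1 → mem=6 r[T1]=5 [RETRY]
10. CAS T0 → mem=7 r[T0]=6 [OK]
11. LOAD T0 → mem=7 r[T0]=7 [LOAD]
12. CAS T0 → mem=8 r[T0]=7 [OK]

T1 = (1, 1)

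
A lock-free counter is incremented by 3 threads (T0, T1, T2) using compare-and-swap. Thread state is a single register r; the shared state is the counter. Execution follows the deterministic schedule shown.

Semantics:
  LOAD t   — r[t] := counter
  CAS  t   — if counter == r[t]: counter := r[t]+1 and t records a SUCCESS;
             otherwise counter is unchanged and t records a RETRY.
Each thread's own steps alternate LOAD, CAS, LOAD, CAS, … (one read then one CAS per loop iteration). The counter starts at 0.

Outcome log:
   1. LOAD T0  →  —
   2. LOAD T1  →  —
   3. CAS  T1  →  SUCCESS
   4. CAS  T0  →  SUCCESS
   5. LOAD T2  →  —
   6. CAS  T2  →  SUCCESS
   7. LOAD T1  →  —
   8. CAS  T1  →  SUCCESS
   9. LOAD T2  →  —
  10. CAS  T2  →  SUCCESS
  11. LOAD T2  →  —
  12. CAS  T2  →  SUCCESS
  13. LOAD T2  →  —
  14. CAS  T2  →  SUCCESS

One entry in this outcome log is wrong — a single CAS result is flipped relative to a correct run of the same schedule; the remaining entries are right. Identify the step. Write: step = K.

step = 4

Re-executing:
step 1: T0 LOAD ⇒ load; ctr=0 reg=0
step 2: T1 LOAD ⇒ load; ctr=0 reg=0
step 3: T1 CAS ⇒ ok; ctr=1 reg=0
step 4: T0 CAS ⇒ retry; ctr=1 reg=0
step 5: T2 LOAD ⇒ load; ctr=1 reg=1
step 6: T2 CAS ⇒ ok; ctr=2 reg=1
step 7: T1 LOAD ⇒ load; ctr=2 reg=2
step 8: T1 CAS ⇒ ok; ctr=3 reg=2
step 9: T2 LOAD ⇒ load; ctr=3 reg=3
step 10: T2 CAS ⇒ ok; ctr=4 reg=3
step 11: T2 LOAD ⇒ load; ctr=4 reg=4
step 12: T2 CAS ⇒ ok; ctr=5 reg=4
step 13: T2 LOAD ⇒ load; ctr=5 reg=5
step 14: T2 CAS ⇒ ok; ctr=6 reg=5
Mismatch at 4.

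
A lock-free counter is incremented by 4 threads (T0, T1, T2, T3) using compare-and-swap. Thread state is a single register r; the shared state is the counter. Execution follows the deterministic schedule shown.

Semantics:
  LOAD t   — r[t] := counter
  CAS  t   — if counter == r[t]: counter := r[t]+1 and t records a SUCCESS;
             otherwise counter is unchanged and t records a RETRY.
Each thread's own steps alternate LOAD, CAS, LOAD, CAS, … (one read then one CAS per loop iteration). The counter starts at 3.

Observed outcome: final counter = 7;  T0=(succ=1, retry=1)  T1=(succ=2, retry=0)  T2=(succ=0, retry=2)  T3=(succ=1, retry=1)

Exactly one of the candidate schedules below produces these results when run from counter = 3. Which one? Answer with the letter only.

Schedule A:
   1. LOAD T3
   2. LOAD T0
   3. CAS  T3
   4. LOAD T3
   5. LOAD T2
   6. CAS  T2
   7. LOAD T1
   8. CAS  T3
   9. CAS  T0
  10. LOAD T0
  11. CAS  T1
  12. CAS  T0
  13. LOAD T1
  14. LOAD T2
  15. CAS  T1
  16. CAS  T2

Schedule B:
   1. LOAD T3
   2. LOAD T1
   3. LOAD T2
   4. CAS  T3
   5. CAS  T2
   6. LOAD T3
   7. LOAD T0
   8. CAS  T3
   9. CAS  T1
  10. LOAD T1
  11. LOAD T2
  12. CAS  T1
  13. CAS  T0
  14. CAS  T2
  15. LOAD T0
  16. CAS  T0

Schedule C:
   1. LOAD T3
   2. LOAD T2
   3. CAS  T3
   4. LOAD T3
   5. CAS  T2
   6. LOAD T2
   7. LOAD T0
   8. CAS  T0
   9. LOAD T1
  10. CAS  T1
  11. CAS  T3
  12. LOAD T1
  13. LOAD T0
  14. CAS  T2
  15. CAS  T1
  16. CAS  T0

Run C:
1. LOAD T3 → mem=3 r[T3]=3 [LOAD]
2. LOAD T2 → mem=3 r[T2]=3 [LOAD]
3. CAS T3 → mem=4 r[T3]=3 [OK]
4. LOAD T3 → mem=4 r[T3]=4 [LOAD]
5. CAS T2 → mem=4 r[T2]=3 [RETRY]
6. LOAD T2 → mem=4 r[T2]=4 [LOAD]
7. LOAD T0 → mem=4 r[T0]=4 [LOAD]
8. CAS T0 → mem=5 r[T0]=4 [OK]
9. LOAD T1 → mem=5 r[T1]=5 [LOAD]
10. CAS T1 → mem=6 r[T1]=5 [OK]
11. CAS T3 → mem=6 r[T3]=4 [RETRY]
12. LOAD T1 → mem=6 r[T1]=6 [LOAD]
13. LOAD T0 → mem=6 r[T0]=6 [LOAD]
14. CAS T2 → mem=6 r[T2]=4 [RETRY]
15. CAS T1 → mem=7 r[T1]=6 [OK]
16. CAS T0 → mem=7 r[T0]=6 [RETRY]

C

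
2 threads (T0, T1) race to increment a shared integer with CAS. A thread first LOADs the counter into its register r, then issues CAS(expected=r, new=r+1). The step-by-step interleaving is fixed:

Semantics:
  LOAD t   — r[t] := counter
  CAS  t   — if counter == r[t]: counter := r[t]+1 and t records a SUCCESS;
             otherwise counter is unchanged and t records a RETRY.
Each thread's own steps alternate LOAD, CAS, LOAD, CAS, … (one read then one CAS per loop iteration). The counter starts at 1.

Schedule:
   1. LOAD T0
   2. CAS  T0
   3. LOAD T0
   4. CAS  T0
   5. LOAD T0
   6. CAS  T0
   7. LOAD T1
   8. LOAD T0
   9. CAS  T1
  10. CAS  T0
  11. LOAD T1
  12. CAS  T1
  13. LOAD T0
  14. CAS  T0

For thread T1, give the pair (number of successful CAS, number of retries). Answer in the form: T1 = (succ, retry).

[1] T0.load  rd  (counter 1, T0.r 1)
[2] T0.cas  hit  (counter 2, T0.r 1)
[3] T0.load  rd  (counter 2, T0.r 2)
[4] T0.cas  hit  (counter 3, T0.r 2)
[5] T0.load  rd  (counter 3, T0.r 3)
[6] T0.cas  hit  (counter 4, T0.r 3)
[7] T1.load  rd  (counter 4, T1.r 4)
[8] T0.load  rd  (counter 4, T0.r 4)
[9] T1.cas  hit  (counter 5, T1.r 4)
[10] T0.cas  miss  (counter 5, T0.r 4)
[11] T1.load  rd  (counter 5, T1.r 5)
[12] T1.cas  hit  (counter 6, T1.r 5)
[13] T0.load  rd  (counter 6, T0.r 6)
[14] T0.cas  hit  (counter 7, T0.r 6)

T1 = (2, 0)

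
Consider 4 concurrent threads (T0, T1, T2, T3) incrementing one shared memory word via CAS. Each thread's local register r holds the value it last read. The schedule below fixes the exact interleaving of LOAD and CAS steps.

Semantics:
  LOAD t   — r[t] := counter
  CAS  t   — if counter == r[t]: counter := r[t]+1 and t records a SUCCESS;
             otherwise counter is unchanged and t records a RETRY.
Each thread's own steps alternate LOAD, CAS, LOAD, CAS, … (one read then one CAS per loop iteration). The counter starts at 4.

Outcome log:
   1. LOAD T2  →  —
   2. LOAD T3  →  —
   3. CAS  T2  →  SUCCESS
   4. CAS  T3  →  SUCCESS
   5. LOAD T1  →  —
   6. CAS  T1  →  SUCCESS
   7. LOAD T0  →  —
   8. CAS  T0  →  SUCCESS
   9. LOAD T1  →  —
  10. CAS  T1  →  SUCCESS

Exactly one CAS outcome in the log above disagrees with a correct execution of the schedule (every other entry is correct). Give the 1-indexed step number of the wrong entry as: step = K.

Correct run:
1. LOAD T2 → mem=4 r[T2]=4 [LOAD]
2. LOAD T3 → mem=4 r[T3]=4 [LOAD]
3. CAS T2 → mem=5 r[T2]=4 [OK]
4. CAS T3 → mem=5 r[T3]=4 [RETRY]
5. LOAD T1 → mem=5 r[T1]=5 [LOAD]
6. CAS T1 → mem=6 r[T1]=5 [OK]
7. LOAD T0 → mem=6 r[T0]=6 [LOAD]
8. CAS T0 → mem=7 r[T0]=6 [OK]
9. LOAD T1 → mem=7 r[T1]=7 [LOAD]
10. CAS T1 → mem=8 r[T1]=7 [OK]
Flip is step 4.

step = 4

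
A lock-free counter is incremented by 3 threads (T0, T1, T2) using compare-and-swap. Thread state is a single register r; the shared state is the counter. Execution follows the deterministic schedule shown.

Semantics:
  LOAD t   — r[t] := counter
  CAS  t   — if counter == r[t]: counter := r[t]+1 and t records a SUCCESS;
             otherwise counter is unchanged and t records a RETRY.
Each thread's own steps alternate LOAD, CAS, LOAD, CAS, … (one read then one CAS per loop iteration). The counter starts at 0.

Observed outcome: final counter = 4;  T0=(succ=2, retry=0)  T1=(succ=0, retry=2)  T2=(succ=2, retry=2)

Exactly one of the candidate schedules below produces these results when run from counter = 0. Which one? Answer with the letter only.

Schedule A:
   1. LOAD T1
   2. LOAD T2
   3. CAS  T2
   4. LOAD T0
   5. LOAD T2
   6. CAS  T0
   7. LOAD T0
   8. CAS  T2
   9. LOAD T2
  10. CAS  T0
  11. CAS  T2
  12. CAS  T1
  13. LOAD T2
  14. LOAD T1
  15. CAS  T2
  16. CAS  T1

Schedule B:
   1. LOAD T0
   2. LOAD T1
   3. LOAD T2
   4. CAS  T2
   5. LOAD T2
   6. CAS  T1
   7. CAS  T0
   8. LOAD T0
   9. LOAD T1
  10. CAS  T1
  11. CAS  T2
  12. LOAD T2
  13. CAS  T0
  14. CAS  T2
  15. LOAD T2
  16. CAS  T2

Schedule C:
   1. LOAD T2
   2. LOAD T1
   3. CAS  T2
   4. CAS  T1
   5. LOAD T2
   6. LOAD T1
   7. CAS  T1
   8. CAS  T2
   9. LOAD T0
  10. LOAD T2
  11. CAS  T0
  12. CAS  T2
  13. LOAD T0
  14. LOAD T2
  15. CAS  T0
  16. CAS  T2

A

Tracing schedule A:
T1 LOAD — after: cnt=0, r=0 — load
T2 LOAD — after: cnt=0, r=0 — load
T2 CAS — after: cnt=1, r=0 — ok
T0 LOAD — after: cnt=1, r=1 — load
T2 LOAD — after: cnt=1, r=1 — load
T0 CAS — after: cnt=2, r=1 — ok
T0 LOAD — after: cnt=2, r=2 — load
T2 CAS — after: cnt=2, r=1 — retry
T2 LOAD — after: cnt=2, r=2 — load
T0 CAS — after: cnt=3, r=2 — ok
T2 CAS — after: cnt=3, r=2 — retry
T1 CAS — after: cnt=3, r=0 — retry
T2 LOAD — after: cnt=3, r=3 — load
T1 LOAD — after: cnt=3, r=3 — load
T2 CAS — after: cnt=4, r=3 — ok
T1 CAS — after: cnt=4, r=3 — retry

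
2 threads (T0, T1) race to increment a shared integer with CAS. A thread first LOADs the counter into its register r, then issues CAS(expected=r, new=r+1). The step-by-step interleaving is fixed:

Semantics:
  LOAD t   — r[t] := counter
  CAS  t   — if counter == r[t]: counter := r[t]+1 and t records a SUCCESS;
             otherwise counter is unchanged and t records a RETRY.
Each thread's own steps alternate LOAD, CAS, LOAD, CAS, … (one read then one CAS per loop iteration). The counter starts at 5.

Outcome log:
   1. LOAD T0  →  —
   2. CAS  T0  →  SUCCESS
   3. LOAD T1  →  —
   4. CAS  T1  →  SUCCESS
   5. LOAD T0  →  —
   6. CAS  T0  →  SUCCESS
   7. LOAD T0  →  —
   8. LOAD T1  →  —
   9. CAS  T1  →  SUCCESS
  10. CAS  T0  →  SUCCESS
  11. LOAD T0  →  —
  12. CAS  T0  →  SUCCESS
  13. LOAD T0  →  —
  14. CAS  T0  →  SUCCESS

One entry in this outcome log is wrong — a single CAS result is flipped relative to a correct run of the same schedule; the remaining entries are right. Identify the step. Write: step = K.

step = 10

Reference trace:
   1) LOAD T0:  M=5  r_T0=5
   2) CAS  T0:  M=6  r_T0=5 ✓
   3) LOAD T1:  M=6  r_T1=6
   4) CAS  T1:  M=7  r_T1=6 ✓
   5) LOAD T0:  M=7  r_T0=7
   6) CAS  T0:  M=8  r_T0=7 ✓
   7) LOAD T0:  M=8  r_T0=8
   8) LOAD T1:  M=8  r_T1=8
   9) CAS  T1:  M=9  r_T1=8 ✓
  10) CAS  T0:  M=9  r_T0=8 ✗
  11) LOAD T0:  M=9  r_T0=9
  12) CAS  T0:  M=10  r_T0=9 ✓
  13) LOAD T0:  M=10  r_T0=10
  14) CAS  T0:  M=11  r_T0=10 ✓
Flip is step 10.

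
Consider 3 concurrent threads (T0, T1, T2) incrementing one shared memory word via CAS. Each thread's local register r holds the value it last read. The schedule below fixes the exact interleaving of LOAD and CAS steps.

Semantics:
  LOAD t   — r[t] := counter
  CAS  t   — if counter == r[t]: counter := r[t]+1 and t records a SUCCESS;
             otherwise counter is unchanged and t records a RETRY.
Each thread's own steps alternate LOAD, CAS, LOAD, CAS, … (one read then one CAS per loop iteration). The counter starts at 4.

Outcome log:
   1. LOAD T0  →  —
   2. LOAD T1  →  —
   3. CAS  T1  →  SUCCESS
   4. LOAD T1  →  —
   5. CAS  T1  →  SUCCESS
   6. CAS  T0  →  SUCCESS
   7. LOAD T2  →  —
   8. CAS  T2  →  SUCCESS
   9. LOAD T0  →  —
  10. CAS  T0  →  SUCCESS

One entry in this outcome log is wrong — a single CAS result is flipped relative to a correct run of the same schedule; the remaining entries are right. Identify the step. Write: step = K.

Reference trace:
step 1: T0 LOAD ⇒ load; ctr=4 reg=4
step 2: T1 LOAD ⇒ load; ctr=4 reg=4
step 3: T1 CAS ⇒ ok; ctr=5 reg=4
step 4: T1 LOAD ⇒ load; ctr=5 reg=5
step 5: T1 CAS ⇒ ok; ctr=6 reg=5
step 6: T0 CAS ⇒ retry; ctr=6 reg=4
step 7: T2 LOAD ⇒ load; ctr=6 reg=6
step 8: T2 CAS ⇒ ok; ctr=7 reg=6
step 9: T0 LOAD ⇒ load; ctr=7 reg=7
step 10: T0 CAS ⇒ ok; ctr=8 reg=7
Log disagrees first at step 6.

step = 6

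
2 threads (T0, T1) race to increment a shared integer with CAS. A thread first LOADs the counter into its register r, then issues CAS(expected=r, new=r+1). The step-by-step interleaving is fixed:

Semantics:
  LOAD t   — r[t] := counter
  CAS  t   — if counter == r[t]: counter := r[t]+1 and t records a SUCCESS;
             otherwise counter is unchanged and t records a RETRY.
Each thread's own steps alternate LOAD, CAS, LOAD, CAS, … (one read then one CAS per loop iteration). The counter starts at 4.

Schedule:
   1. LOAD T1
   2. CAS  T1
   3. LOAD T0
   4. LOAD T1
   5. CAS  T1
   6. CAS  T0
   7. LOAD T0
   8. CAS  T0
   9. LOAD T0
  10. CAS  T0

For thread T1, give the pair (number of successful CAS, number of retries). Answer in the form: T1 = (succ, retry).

T1 = (2, 0)

#1 T1 reads 4
#2 T1 CAS(4→5) writes; counter now 5
#3 T0 reads 5
#4 T1 reads 5
#5 T1 CAS(5→6) writes; counter now 6
#6 T0 CAS(5→6) fails; counter now 6
#7 T0 reads 6
#8 T0 CAS(6→7) writes; counter now 7
#9 T0 reads 7
#10 T0 CAS(7→8) writes; counter now 8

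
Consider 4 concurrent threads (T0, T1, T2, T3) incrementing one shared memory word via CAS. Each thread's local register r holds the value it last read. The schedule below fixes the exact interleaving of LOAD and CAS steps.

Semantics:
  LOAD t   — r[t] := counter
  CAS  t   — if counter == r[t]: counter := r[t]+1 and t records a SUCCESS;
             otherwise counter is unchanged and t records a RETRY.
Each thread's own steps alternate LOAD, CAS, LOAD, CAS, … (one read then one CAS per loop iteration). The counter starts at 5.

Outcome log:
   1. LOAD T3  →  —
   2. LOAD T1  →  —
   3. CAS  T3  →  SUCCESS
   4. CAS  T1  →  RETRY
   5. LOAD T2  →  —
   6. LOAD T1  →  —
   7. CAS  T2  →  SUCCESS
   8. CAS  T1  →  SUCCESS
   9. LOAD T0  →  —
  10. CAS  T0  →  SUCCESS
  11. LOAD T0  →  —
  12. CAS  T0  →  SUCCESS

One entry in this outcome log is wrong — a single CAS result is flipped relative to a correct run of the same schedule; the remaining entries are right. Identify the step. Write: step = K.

step = 8

Re-executing:
1. LOAD T3 → mem=5 r[T3]=5 [LOAD]
2. LOAD T1 → mem=5 r[T1]=5 [LOAD]
3. CAS T3 → mem=6 r[T3]=5 [OK]
4. CAS T1 → mem=6 r[T1]=5 [RETRY]
5. LOAD T2 → mem=6 r[T2]=6 [LOAD]
6. LOAD T1 → mem=6 r[T1]=6 [LOAD]
7. CAS T2 → mem=7 r[T2]=6 [OK]
8. CAS T1 → mem=7 r[T1]=6 [RETRY]
9. LOAD T0 → mem=7 r[T0]=7 [LOAD]
10. CAS T0 → mem=8 r[T0]=7 [OK]
11. LOAD T0 → mem=8 r[T0]=8 [LOAD]
12. CAS T0 → mem=9 r[T0]=8 [OK]
Log disagrees first at step 8.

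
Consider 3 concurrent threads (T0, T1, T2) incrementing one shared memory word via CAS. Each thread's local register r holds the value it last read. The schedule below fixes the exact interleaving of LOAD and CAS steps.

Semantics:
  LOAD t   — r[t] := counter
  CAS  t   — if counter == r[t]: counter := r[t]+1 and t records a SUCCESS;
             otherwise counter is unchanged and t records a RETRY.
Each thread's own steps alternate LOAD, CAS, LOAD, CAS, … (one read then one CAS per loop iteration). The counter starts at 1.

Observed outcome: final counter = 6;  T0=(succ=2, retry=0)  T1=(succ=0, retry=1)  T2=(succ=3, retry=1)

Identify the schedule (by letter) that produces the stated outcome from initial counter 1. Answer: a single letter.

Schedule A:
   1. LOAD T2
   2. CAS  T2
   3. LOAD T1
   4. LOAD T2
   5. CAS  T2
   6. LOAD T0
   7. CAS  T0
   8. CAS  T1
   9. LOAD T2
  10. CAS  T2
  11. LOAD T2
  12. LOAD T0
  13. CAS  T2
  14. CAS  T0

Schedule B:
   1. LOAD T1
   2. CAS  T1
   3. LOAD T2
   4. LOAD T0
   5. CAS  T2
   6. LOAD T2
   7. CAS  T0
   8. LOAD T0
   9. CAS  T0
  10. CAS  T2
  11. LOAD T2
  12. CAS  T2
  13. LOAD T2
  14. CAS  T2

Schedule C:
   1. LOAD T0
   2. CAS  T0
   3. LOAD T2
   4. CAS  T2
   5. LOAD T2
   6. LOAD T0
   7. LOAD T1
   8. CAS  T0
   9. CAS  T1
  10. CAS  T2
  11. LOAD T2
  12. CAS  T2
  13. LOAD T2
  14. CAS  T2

Simulating candidate C:
   1) LOAD T0:  M=1  r_T0=1
   2) CAS  T0:  M=2  r_T0=1 ✓
   3) LOAD T2:  M=2  r_T2=2
   4) CAS  T2:  M=3  r_T2=2 ✓
   5) LOAD T2:  M=3  r_T2=3
   6) LOAD T0:  M=3  r_T0=3
   7) LOAD T1:  M=3  r_T1=3
   8) CAS  T0:  M=4  r_T0=3 ✓
   9) CAS  T1:  M=4  r_T1=3 ✗
  10) CAS  T2:  M=4  r_T2=3 ✗
  11) LOAD T2:  M=4  r_T2=4
  12) CAS  T2:  M=5  r_T2=4 ✓
  13) LOAD T2:  M=5  r_T2=5
  14) CAS  T2:  M=6  r_T2=5 ✓

C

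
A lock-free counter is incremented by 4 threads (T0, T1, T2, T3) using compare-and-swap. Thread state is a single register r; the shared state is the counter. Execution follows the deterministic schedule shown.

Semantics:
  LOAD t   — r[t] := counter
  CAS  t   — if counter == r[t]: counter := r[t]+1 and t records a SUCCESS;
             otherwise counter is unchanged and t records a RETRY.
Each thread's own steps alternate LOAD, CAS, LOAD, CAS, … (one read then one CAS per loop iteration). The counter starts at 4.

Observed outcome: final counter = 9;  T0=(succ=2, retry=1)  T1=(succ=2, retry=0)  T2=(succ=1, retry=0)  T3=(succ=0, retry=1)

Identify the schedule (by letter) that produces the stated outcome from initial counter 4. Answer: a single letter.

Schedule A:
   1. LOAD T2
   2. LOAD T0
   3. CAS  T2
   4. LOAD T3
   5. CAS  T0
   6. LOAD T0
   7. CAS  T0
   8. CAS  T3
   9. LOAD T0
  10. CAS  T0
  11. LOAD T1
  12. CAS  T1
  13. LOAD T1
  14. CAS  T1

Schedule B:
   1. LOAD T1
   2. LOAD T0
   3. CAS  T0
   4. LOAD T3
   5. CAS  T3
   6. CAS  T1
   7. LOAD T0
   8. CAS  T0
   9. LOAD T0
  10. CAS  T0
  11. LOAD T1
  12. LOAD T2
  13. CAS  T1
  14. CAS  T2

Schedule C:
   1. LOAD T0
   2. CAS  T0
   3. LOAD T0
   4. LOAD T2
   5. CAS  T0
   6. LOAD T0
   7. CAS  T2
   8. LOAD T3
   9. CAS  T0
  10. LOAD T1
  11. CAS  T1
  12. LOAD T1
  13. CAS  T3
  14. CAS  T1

A

Simulating candidate A:
   1) LOAD T2:  M=4  r_T2=4
   2) LOAD T0:  M=4  r_T0=4
   3) CAS  T2:  M=5  r_T2=4 ✓
   4) LOAD T3:  M=5  r_T3=5
   5) CAS  T0:  M=5  r_T0=4 ✗
   6) LOAD T0:  M=5  r_T0=5
   7) CAS  T0:  M=6  r_T0=5 ✓
   8) CAS  T3:  M=6  r_T3=5 ✗
   9) LOAD T0:  M=6  r_T0=6
  10) CAS  T0:  M=7  r_T0=6 ✓
  11) LOAD T1:  M=7  r_T1=7
  12) CAS  T1:  M=8  r_T1=7 ✓
  13) LOAD T1:  M=8  r_T1=8
  14) CAS  T1:  M=9  r_T1=8 ✓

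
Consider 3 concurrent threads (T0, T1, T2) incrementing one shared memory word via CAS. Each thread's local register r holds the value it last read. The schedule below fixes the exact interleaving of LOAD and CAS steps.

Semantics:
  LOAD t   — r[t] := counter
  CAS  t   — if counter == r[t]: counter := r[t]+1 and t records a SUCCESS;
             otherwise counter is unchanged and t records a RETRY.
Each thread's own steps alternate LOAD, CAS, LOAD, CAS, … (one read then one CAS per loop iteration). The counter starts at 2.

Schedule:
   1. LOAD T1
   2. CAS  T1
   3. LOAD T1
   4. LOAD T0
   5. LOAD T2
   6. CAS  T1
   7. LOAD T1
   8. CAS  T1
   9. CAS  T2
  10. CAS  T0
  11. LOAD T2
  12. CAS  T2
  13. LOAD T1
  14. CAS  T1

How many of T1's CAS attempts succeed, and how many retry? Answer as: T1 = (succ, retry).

#1 T1 reads 2
#2 T1 CAS(2→3) writes; counter now 3
#3 T1 reads 3
#4 T0 reads 3
#5 T2 reads 3
#6 T1 CAS(3→4) writes; counter now 4
#7 T1 reads 4
#8 T1 CAS(4→5) writes; counter now 5
#9 T2 CAS(3→4) fails; counter now 5
#10 T0 CAS(3→4) fails; counter now 5
#11 T2 reads 5
#12 T2 CAS(5→6) writes; counter now 6
#13 T1 reads 6
#14 T1 CAS(6→7) writes; counter now 7

T1 = (4, 0)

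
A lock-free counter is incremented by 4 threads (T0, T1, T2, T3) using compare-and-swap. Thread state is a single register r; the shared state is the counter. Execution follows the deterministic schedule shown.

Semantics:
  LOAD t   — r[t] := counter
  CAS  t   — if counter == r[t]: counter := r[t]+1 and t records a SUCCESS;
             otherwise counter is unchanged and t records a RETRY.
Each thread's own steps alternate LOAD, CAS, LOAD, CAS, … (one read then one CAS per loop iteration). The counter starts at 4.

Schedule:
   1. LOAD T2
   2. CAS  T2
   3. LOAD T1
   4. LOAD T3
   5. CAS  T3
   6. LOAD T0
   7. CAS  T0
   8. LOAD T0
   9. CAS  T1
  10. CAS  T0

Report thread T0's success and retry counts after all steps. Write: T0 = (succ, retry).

T2 LOAD — after: cnt=4, r=4 — load
T2 CAS — after: cnt=5, r=4 — ok
T1 LOAD — after: cnt=5, r=5 — load
T3 LOAD — after: cnt=5, r=5 — load
T3 CAS — after: cnt=6, r=5 — ok
T0 LOAD — after: cnt=6, r=6 — load
T0 CAS — after: cnt=7, r=6 — ok
T0 LOAD — after: cnt=7, r=7 — load
T1 CAS — after: cnt=7, r=5 — retry
T0 CAS — after: cnt=8, r=7 — ok

T0 = (2, 0)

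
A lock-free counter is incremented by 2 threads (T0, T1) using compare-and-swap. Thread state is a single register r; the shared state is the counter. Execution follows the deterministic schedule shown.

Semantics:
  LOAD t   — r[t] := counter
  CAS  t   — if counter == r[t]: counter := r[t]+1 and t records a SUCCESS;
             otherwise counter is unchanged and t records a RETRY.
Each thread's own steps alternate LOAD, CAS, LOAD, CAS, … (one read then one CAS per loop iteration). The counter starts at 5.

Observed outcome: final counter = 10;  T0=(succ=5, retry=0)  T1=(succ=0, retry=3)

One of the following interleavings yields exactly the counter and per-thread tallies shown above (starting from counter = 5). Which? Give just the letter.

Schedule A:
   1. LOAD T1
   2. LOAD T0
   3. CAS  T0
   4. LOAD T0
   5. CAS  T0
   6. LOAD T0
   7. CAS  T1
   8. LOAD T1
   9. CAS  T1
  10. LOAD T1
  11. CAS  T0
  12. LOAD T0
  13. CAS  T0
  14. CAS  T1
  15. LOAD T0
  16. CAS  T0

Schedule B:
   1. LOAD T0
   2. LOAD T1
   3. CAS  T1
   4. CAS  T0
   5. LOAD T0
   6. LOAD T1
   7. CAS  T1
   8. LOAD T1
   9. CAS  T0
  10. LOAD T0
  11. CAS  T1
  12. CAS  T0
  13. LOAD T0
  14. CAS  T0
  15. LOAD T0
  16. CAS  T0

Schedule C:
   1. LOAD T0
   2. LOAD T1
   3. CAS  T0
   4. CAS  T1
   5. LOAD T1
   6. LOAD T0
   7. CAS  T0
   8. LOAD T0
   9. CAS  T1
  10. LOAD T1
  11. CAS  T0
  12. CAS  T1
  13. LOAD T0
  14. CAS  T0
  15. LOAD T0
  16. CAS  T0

Tracing schedule C:
1. LOAD T0 → mem=5 r[T0]=5 [LOAD]
2. LOAD T1 → mem=5 r[T1]=5 [LOAD]
3. CAS T0 → mem=6 r[T0]=5 [OK]
4. CAS T1 → mem=6 r[T1]=5 [RETRY]
5. LOAD T1 → mem=6 r[T1]=6 [LOAD]
6. LOAD T0 → mem=6 r[T0]=6 [LOAD]
7. CAS T0 → mem=7 r[T0]=6 [OK]
8. LOAD T0 → mem=7 r[T0]=7 [LOAD]
9. CAS T1 → mem=7 r[T1]=6 [RETRY]
10. LOAD T1 → mem=7 r[T1]=7 [LOAD]
11. CAS T0 → mem=8 r[T0]=7 [OK]
12. CAS T1 → mem=8 r[T1]=7 [RETRY]
13. LOAD T0 → mem=8 r[T0]=8 [LOAD]
14. CAS T0 → mem=9 r[T0]=8 [OK]
15. LOAD T0 → mem=9 r[T0]=9 [LOAD]
16. CAS T0 → mem=10 r[T0]=9 [OK]

C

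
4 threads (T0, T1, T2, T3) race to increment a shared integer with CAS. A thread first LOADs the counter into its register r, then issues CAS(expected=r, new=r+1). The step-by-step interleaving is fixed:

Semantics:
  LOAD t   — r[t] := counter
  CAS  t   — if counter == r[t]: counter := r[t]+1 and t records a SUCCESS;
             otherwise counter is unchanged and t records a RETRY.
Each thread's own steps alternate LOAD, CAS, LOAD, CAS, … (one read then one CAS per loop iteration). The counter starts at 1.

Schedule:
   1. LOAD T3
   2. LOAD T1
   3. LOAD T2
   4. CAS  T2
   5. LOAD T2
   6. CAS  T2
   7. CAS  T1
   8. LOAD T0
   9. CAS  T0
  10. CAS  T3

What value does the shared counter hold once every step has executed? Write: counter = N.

counter = 4

   1) LOAD T3:  M=1  r_T3=1
   2) LOAD T1:  M=1  r_T1=1
   3) LOAD T2:  M=1  r_T2=1
   4) CAS  T2:  M=2  r_T2=1 ✓
   5) LOAD T2:  M=2  r_T2=2
   6) CAS  T2:  M=3  r_T2=2 ✓
   7) CAS  T1:  M=3  r_T1=1 ✗
   8) LOAD T0:  M=3  r_T0=3
   9) CAS  T0:  M=4  r_T0=3 ✓
  10) CAS  T3:  M=4  r_T3=1 ✗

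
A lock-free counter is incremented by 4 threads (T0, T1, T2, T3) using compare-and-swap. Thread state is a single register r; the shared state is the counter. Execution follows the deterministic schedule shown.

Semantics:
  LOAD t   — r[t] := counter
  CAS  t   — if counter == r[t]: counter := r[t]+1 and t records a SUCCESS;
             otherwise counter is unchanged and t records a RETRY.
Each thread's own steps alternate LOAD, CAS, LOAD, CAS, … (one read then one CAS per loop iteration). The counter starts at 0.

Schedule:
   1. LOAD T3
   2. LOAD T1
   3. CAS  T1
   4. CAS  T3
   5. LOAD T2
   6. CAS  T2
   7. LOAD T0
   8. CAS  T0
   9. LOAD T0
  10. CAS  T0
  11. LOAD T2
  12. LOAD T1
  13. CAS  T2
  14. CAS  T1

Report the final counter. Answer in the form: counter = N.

counter = 5

T3 LOAD — after: cnt=0, r=0 — load
T1 LOAD — after: cnt=0, r=0 — load
T1 CAS — after: cnt=1, r=0 — ok
T3 CAS — after: cnt=1, r=0 — retry
T2 LOAD — after: cnt=1, r=1 — load
T2 CAS — after: cnt=2, r=1 — ok
T0 LOAD — after: cnt=2, r=2 — load
T0 CAS — after: cnt=3, r=2 — ok
T0 LOAD — after: cnt=3, r=3 — load
T0 CAS — after: cnt=4, r=3 — ok
T2 LOAD — after: cnt=4, r=4 — load
T1 LOAD — after: cnt=4, r=4 — load
T2 CAS — after: cnt=5, r=4 — ok
T1 CAS — after: cnt=5, r=4 — retry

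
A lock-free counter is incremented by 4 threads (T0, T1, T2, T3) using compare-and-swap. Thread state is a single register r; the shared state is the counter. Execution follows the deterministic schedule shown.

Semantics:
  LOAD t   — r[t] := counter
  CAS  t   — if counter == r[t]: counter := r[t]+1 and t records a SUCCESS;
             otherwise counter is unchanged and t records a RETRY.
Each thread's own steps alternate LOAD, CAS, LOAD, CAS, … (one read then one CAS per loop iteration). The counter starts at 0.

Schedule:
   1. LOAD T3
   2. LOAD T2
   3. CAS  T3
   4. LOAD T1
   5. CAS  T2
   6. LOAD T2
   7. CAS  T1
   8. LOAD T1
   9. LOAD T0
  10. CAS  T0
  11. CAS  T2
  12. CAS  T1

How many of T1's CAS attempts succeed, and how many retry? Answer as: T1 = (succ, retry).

T1 = (1, 1)

T3 LOAD — after: cnt=0, r=0 — load
T2 LOAD — after: cnt=0, r=0 — load
T3 CAS — after: cnt=1, r=0 — ok
T1 LOAD — after: cnt=1, r=1 — load
T2 CAS — after: cnt=1, r=0 — retry
T2 LOAD — after: cnt=1, r=1 — load
T1 CAS — after: cnt=2, r=1 — ok
T1 LOAD — after: cnt=2, r=2 — load
T0 LOAD — after: cnt=2, r=2 — load
T0 CAS — after: cnt=3, r=2 — ok
T2 CAS — after: cnt=3, r=1 — retry
T1 CAS — after: cnt=3, r=2 — retry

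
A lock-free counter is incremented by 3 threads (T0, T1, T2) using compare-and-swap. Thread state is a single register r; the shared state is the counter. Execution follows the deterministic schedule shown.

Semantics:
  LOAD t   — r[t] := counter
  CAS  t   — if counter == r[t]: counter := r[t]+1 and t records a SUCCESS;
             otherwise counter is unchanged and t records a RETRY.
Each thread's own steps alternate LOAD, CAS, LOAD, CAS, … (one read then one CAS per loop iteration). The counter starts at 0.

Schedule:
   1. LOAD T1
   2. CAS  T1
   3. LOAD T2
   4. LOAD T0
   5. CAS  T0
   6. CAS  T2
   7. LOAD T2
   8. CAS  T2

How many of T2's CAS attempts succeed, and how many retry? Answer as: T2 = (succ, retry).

   1) LOAD T1:  M=0  r_T1=0
   2) CAS  T1:  M=1  r_T1=0 ✓
   3) LOAD T2:  M=1  r_T2=1
   4) LOAD T0:  M=1  r_T0=1
   5) CAS  T0:  M=2  r_T0=1 ✓
   6) CAS  T2:  M=2  r_T2=1 ✗
   7) LOAD T2:  M=2  r_T2=2
   8) CAS  T2:  M=3  r_T2=2 ✓

T2 = (1, 1)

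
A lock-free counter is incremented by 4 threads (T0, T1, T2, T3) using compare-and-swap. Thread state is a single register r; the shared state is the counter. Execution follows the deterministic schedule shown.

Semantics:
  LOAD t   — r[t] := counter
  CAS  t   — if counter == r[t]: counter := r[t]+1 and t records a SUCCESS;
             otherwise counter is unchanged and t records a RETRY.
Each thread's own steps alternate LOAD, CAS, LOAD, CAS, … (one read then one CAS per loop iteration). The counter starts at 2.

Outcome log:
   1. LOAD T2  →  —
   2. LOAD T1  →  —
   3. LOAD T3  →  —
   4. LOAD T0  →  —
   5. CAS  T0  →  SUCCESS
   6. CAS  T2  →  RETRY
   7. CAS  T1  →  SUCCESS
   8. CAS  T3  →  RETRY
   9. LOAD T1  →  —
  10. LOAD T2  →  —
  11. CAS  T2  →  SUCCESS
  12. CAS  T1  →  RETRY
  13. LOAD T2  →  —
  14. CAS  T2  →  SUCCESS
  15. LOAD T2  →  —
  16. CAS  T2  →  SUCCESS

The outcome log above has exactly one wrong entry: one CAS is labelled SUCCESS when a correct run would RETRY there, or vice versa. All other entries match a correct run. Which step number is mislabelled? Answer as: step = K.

step = 7

Reference trace:
#1 T2 reads 2
#2 T1 reads 2
#3 T3 reads 2
#4 T0 reads 2
#5 T0 CAS(2→3) writes; counter now 3
#6 T2 CAS(2→3) fails; counter now 3
#7 T1 CAS(2→3) fails; counter now 3
#8 T3 CAS(2→3) fails; counter now 3
#9 T1 reads 3
#10 T2 reads 3
#11 T2 CAS(3→4) writes; counter now 4
#12 T1 CAS(3→4) fails; counter now 4
#13 T2 reads 4
#14 T2 CAS(4→5) writes; counter now 5
#15 T2 reads 5
#16 T2 CAS(5→6) writes; counter now 6
Flip is step 7.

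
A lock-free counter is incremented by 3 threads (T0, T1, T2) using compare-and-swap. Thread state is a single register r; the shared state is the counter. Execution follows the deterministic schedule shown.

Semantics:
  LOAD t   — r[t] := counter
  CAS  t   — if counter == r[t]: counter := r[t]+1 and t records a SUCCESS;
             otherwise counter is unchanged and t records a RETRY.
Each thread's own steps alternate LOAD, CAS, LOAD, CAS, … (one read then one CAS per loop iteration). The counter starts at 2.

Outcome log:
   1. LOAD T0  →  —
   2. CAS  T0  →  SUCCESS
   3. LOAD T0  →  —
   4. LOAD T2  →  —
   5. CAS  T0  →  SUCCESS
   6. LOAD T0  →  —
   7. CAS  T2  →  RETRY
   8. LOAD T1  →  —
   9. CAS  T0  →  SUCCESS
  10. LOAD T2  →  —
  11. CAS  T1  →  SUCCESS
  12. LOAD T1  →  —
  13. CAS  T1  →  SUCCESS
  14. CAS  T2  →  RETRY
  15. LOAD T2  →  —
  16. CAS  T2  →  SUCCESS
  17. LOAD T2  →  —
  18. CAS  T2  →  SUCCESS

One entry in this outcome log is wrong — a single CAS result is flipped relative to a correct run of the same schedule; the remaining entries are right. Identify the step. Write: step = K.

step = 11

Correct run:
[1] T0.load  rd  (counter 2, T0.r 2)
[2] T0.cas  hit  (counter 3, T0.r 2)
[3] T0.load  rd  (counter 3, T0.r 3)
[4] T2.load  rd  (counter 3, T2.r 3)
[5] T0.cas  hit  (counter 4, T0.r 3)
[6] T0.load  rd  (counter 4, T0.r 4)
[7] T2.cas  miss  (counter 4, T2.r 3)
[8] T1.load  rd  (counter 4, T1.r 4)
[9] T0.cas  hit  (counter 5, T0.r 4)
[10] T2.load  rd  (counter 5, T2.r 5)
[11] T1.cas  miss  (counter 5, T1.r 4)
[12] T1.load  rd  (counter 5, T1.r 5)
[13] T1.cas  hit  (counter 6, T1.r 5)
[14] T2.cas  miss  (counter 6, T2.r 5)
[15] T2.load  rd  (counter 6, T2.r 6)
[16] T2.cas  hit  (counter 7, T2.r 6)
[17] T2.load  rd  (counter 7, T2.r 7)
[18] T2.cas  hit  (counter 8, T2.r 7)
Mismatch at 11.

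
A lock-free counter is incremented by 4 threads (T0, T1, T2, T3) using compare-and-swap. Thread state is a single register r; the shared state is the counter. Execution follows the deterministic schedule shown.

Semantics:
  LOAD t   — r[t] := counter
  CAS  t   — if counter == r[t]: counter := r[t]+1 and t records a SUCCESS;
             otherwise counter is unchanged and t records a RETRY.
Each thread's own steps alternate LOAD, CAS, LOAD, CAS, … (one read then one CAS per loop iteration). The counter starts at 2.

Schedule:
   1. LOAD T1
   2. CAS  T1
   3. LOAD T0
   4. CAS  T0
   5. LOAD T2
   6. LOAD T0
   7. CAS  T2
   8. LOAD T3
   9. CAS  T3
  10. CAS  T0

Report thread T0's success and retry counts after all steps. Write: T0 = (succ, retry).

T1 LOAD — after: cnt=2, r=2 — load
T1 CAS — after: cnt=3, r=2 — ok
T0 LOAD — after: cnt=3, r=3 — load
T0 CAS — after: cnt=4, r=3 — ok
T2 LOAD — after: cnt=4, r=4 — load
T0 LOAD — after: cnt=4, r=4 — load
T2 CAS — after: cnt=5, r=4 — ok
T3 LOAD — after: cnt=5, r=5 — load
T3 CAS — after: cnt=6, r=5 — ok
T0 CAS — after: cnt=6, r=4 — retry

T0 = (1, 1)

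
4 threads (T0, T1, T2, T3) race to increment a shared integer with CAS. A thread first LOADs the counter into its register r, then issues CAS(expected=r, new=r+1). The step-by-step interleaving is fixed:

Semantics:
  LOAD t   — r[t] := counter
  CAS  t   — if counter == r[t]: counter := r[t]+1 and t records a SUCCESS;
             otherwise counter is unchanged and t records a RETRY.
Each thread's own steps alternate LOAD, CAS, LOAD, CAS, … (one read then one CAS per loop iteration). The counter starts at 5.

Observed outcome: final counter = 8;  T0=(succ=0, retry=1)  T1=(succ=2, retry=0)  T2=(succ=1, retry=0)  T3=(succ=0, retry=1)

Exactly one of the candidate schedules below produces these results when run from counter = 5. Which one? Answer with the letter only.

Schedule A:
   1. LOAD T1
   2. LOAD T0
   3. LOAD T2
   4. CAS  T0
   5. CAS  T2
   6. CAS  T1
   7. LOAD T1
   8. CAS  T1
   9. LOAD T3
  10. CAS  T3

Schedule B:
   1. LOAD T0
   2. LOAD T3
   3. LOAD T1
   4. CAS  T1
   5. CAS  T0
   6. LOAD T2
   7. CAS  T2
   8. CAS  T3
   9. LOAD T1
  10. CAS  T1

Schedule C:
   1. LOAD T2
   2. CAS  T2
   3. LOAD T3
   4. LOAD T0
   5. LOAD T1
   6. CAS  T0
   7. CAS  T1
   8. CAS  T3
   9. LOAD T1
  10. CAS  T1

B

Simulating candidate B:
#1 T0 reads 5
#2 T3 reads 5
#3 T1 reads 5
#4 T1 CAS(5→6) writes; counter now 6
#5 T0 CAS(5→6) fails; counter now 6
#6 T2 reads 6
#7 T2 CAS(6→7) writes; counter now 7
#8 T3 CAS(5→6) fails; counter now 7
#9 T1 reads 7
#10 T1 CAS(7→8) writes; counter now 8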